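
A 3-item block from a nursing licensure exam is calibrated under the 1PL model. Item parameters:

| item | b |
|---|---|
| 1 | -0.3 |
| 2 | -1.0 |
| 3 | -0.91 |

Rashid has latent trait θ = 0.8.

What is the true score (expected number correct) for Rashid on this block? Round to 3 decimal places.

2.455

P(θ) = 1 / (1 + exp(−(θ − b)))
P_1 = 1/(1+e^{-1.1000}) = 0.7503
P_2 = 1/(1+e^{-1.8000}) = 0.8581
P_3 = 1/(1+e^{-1.7100}) = 0.8468
E[score] = 0.7503 + 0.8581 + 0.8468 = 2.4552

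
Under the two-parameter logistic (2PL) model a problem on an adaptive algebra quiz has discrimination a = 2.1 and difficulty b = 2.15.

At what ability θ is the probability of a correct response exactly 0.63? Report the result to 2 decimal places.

P(θ) = 1 / (1 + exp(−a(θ − b)))
logit = ln(0.6300/0.3700) = 0.5322
θ = b + logit/(a) = 2.15 + 0.5322/2.1000 = 2.4034

2.40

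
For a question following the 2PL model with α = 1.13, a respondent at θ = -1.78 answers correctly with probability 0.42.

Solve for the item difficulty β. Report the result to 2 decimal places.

-1.49

P(θ) = 1 / (1 + exp(−α(θ − β)))
logit(0.42) = ln(0.42/0.58) = -0.3228
β = θ − logit/(α) = -1.78 − (-0.3228)/1.1300 = -1.4944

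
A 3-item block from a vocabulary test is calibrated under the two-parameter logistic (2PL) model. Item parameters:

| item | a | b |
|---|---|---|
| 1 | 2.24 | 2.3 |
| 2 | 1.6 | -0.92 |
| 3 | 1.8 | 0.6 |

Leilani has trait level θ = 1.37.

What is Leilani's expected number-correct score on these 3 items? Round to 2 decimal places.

P(θ) = 1 / (1 + exp(−a(θ − b)))
P_1 = 1/(1+e^{2.0832}) = 0.1107
P_2 = 1/(1+e^{-3.6640}) = 0.9750
P_3 = 1/(1+e^{-1.3860}) = 0.8000
E[score] = 0.1107 + 0.9750 + 0.8000 = 1.8857

1.89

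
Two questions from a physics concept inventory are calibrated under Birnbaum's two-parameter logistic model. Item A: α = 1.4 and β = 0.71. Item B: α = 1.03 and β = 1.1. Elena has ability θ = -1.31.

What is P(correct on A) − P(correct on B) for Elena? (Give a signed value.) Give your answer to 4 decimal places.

-0.0213

P(θ) = 1 / (1 + exp(−α(θ − β)))
P_A = 0.0558
P_B = 0.0771
P_A − P_B = -0.0213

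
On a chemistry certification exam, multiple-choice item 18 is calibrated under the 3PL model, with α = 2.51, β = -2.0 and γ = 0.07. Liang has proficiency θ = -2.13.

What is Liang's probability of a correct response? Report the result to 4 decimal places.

0.4598

P(θ) = γ + (1 − γ) · 1 / (1 + exp(−α(θ − β)))
Exponent: 2.51 × (-2.13 − (-2.0)) = -0.3263
1/(1 + e^{0.3263}) = 0.4191
P = 0.07 + 0.93 × 0.4191 = 0.4598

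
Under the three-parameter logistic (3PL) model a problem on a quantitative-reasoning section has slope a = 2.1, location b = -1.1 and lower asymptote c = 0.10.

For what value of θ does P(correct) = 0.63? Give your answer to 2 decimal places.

P(θ) = c + (1 − c) · 1 / (1 + exp(−a(θ − b)))
Remove guessing floor: (0.63 − 0.10)/(1 − 0.10) = 0.5889
logit = ln(0.5889/0.4111) = 0.3594
θ = b + logit/(a) = -1.1 + 0.3594/2.1000 = -0.9289

-0.93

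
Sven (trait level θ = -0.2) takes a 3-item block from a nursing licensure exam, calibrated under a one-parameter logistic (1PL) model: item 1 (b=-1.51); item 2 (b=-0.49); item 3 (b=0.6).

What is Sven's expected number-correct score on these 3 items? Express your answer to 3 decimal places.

1.670

P(θ) = 1 / (1 + exp(−(θ − b)))
P_1 = 1/(1+e^{-1.3100}) = 0.7875
P_2 = 1/(1+e^{-0.2900}) = 0.5720
P_3 = 1/(1+e^{0.8000}) = 0.3100
E[score] = 0.7875 + 0.5720 + 0.3100 = 1.6695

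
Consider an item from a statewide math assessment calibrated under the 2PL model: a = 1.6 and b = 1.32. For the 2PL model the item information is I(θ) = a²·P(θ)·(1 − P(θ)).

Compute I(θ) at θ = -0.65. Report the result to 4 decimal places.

0.1007

P = 1/(1+e^{3.1520}) = 0.0410
P(1−P) = 0.0410 × 0.9590 = 0.0393
I = a² × P(1−P) = 1.6² × 0.0393 = 0.10069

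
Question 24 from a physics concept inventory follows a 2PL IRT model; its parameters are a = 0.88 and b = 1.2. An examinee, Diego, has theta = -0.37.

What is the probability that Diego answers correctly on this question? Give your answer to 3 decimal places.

P(theta) = 1 / (1 + exp(−a(theta − b)))
Exponent: 0.88 × (-0.37 − 1.2) = -1.3816
1/(1 + e^{1.3816}) = 0.2008

0.201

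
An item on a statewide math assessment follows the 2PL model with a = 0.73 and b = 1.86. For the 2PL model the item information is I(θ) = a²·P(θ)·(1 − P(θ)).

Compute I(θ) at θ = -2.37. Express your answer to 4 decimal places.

P = 1/(1+e^{3.0879}) = 0.0436
P(1−P) = 0.0436 × 0.9564 = 0.0417
I = a² × P(1−P) = 0.73² × 0.0417 = 0.02223

0.0222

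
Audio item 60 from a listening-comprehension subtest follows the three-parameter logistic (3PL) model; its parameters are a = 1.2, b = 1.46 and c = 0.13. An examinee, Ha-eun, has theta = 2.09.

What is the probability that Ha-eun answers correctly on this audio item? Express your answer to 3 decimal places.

P(theta) = c + (1 − c) · 1 / (1 + exp(−a(theta − b)))
Exponent: 1.2 × (2.09 − 1.46) = 0.7560
1/(1 + e^{-0.7560}) = 0.6805
P = 0.13 + 0.87 × 0.6805 = 0.7220

0.722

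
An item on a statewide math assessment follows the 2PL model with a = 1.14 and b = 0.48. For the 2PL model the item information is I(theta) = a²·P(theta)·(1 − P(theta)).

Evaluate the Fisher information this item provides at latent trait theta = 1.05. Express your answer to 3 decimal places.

P = 1/(1+e^{-0.6498}) = 0.6570
P(1−P) = 0.6570 × 0.3430 = 0.2254
I = a² × P(1−P) = 1.14² × 0.2254 = 0.29288

0.293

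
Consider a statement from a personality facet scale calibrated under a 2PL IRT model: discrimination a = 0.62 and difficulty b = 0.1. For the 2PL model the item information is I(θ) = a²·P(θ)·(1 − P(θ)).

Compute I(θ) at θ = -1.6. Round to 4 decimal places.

P = 1/(1+e^{1.0540}) = 0.2585
P(1−P) = 0.2585 × 0.7415 = 0.1917
I = a² × P(1−P) = 0.62² × 0.1917 = 0.07367

0.0737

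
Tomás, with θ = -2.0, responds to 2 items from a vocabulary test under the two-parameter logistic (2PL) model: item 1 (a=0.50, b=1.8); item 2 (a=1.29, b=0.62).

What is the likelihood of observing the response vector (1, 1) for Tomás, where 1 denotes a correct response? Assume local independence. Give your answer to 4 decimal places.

0.0043

P(θ) = 1 / (1 + exp(−a(θ − b)))
P_1 = 1/(1+e^{1.9000}) = 0.1301
P_2 = 1/(1+e^{3.3798}) = 0.0329
L = P_1 × P_2 = 0.1301 × 0.0329 = 0.00428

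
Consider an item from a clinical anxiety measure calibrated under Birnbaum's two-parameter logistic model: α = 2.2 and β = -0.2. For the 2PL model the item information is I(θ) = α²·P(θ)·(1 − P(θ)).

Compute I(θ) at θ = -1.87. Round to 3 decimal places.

P = 1/(1+e^{3.6740}) = 0.0247
P(1−P) = 0.0247 × 0.9753 = 0.0241
I = α² × P(1−P) = 2.2² × 0.0241 = 0.11681

0.117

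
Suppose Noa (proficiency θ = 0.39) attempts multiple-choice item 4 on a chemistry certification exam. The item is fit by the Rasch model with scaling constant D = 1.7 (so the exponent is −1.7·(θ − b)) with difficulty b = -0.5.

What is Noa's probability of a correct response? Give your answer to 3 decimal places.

0.820

P(θ) = 1 / (1 + exp(−D·(θ − b)))
Exponent: 1.7 × (0.39 − (-0.5)) = 1.5130
1/(1 + e^{-1.5130}) = 0.8195
P = 0.8195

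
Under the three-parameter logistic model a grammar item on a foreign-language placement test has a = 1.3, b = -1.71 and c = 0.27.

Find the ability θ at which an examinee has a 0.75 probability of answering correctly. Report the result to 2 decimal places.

-1.21

P(θ) = c + (1 − c) · 1 / (1 + exp(−a(θ − b)))
Remove guessing floor: (0.75 − 0.27)/(1 − 0.27) = 0.6575
logit = ln(0.6575/0.3425) = 0.6523
θ = b + logit/(a) = -1.71 + 0.6523/1.3000 = -1.2082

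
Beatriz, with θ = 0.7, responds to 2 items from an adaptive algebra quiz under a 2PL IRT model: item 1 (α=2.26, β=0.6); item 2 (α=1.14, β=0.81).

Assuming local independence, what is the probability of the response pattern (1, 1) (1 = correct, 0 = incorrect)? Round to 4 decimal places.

0.2607

P(θ) = 1 / (1 + exp(−α(θ − β)))
P_1 = 1/(1+e^{-0.2260}) = 0.5563
P_2 = 1/(1+e^{0.1254}) = 0.4687
L = P_1 × P_2 = 0.5563 × 0.4687 = 0.26071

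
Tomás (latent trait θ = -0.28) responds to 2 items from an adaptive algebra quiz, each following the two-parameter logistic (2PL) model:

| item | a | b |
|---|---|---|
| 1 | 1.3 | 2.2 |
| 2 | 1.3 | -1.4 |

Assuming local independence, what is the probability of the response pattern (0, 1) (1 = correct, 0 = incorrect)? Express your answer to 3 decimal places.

0.780

P(θ) = 1 / (1 + exp(−a(θ − b)))
P_1 = 1/(1+e^{3.2240}) = 0.0383
P_2 = 1/(1+e^{-1.4560}) = 0.8109
L = (1−P_1) × P_2 = 0.9617 × 0.8109 = 0.77988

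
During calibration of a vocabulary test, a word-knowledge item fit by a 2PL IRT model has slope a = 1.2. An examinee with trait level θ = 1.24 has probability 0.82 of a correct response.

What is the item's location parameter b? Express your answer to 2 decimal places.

-0.02

P(θ) = 1 / (1 + exp(−a(θ − b)))
logit(0.82) = ln(0.82/0.18) = 1.5163
b = θ − logit/(a) = 1.24 − 1.5163/1.2000 = -0.0236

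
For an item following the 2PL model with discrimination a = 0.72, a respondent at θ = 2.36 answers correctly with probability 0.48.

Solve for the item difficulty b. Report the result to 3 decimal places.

2.471

P(θ) = 1 / (1 + exp(−a(θ − b)))
logit(0.48) = ln(0.48/0.52) = -0.0800
b = θ − logit/(a) = 2.36 − (-0.0800)/0.7200 = 2.4712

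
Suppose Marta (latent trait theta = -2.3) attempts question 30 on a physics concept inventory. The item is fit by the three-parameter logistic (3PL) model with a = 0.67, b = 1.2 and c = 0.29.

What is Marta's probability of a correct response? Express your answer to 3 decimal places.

0.352

P(theta) = c + (1 − c) · 1 / (1 + exp(−a(theta − b)))
Exponent: 0.67 × (-2.3 − 1.2) = -2.3450
1/(1 + e^{2.3450}) = 0.0875
P = 0.29 + 0.71 × 0.0875 = 0.3521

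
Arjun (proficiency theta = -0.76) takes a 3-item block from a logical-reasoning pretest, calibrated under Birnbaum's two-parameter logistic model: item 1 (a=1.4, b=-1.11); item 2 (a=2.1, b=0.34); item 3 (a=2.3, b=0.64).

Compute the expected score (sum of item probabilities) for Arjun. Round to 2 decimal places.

P(theta) = 1 / (1 + exp(−a(theta − b)))
P_1 = 1/(1+e^{-0.4900}) = 0.6201
P_2 = 1/(1+e^{2.3100}) = 0.0903
P_3 = 1/(1+e^{3.2200}) = 0.0384
E[score] = 0.6201 + 0.0903 + 0.0384 = 0.7488

0.75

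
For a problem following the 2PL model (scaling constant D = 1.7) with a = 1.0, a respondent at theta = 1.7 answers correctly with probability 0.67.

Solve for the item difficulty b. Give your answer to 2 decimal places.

1.28

P(theta) = 1 / (1 + exp(−D·a(theta − b)))
logit(0.67) = ln(0.67/0.33) = 0.7082
b = theta − logit/(1.7·a) = 1.7 − 0.7082/1.7000 = 1.2834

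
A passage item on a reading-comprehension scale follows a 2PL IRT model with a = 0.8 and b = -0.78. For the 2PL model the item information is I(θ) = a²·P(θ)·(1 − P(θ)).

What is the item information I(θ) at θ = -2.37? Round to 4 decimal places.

0.1094

P = 1/(1+e^{1.2720}) = 0.2189
P(1−P) = 0.2189 × 0.7811 = 0.1710
I = a² × P(1−P) = 0.8² × 0.1710 = 0.10943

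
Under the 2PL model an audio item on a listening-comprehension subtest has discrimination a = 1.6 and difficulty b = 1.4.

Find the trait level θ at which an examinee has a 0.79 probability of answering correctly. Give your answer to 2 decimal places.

2.23

P(θ) = 1 / (1 + exp(−a(θ − b)))
logit = ln(0.7900/0.2100) = 1.3249
θ = b + logit/(a) = 1.4 + 1.3249/1.6000 = 2.2281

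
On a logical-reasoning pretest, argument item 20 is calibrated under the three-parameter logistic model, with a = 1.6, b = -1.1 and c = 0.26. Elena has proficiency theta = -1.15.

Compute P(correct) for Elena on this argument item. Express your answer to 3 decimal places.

P(theta) = c + (1 − c) · 1 / (1 + exp(−a(theta − b)))
Exponent: 1.6 × (-1.15 − (-1.1)) = -0.0800
1/(1 + e^{0.0800}) = 0.4800
P = 0.26 + 0.74 × 0.4800 = 0.6152

0.615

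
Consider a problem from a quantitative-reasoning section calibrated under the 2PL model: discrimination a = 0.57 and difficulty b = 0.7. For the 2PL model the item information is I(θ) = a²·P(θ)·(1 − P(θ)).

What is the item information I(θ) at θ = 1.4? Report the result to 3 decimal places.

0.078

P = 1/(1+e^{-0.3990}) = 0.5984
P(1−P) = 0.5984 × 0.4016 = 0.2403
I = a² × P(1−P) = 0.57² × 0.2403 = 0.07808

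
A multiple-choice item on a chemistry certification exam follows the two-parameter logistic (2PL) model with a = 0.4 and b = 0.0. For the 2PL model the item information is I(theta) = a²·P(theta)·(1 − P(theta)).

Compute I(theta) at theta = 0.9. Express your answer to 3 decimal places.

P = 1/(1+e^{-0.3600}) = 0.5890
P(1−P) = 0.5890 × 0.4110 = 0.2421
I = a² × P(1−P) = 0.4² × 0.2421 = 0.03873

0.039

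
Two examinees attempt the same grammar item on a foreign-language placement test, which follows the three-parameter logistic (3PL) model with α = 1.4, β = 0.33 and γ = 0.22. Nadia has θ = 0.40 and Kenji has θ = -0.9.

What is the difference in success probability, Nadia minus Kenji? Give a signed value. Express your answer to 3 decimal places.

P(θ) = γ + (1 − γ) · 1 / (1 + exp(−α(θ − β)))
P(Nadia) = 0.6291  [exponent 0.0980]
P(Kenji) = 0.3383  [exponent -1.7220]
Difference = 0.6291 − 0.3383 = 0.2908

0.291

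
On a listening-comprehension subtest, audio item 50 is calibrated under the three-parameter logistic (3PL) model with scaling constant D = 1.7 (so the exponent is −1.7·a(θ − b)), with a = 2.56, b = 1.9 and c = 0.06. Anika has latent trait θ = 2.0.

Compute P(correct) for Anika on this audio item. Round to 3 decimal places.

P(θ) = c + (1 − c) · 1 / (1 + exp(−D·a(θ − b)))
Exponent: 1.7 × 2.56 × (2.0 − 1.9) = 0.4352
1/(1 + e^{-0.4352}) = 0.6071
P = 0.06 + 0.94 × 0.6071 = 0.6307

0.631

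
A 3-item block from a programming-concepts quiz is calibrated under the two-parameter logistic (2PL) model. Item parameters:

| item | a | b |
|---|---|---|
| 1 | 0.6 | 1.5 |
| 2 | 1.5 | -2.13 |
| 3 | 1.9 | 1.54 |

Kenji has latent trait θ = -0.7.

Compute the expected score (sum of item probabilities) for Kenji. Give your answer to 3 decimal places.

1.120

P(θ) = 1 / (1 + exp(−a(θ − b)))
P_1 = 1/(1+e^{1.3200}) = 0.2108
P_2 = 1/(1+e^{-2.1450}) = 0.8952
P_3 = 1/(1+e^{4.2560}) = 0.0140
E[score] = 0.2108 + 0.8952 + 0.0140 = 1.1200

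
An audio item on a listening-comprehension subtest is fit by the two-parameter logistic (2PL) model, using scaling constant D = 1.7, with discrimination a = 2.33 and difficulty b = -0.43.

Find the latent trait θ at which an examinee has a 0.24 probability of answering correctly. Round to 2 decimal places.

-0.72

P(θ) = 1 / (1 + exp(−D·a(θ − b)))
logit = ln(0.2400/0.7600) = -1.1527
θ = b + logit/(1.7·a) = -0.43 + (-1.1527)/3.9610 = -0.7210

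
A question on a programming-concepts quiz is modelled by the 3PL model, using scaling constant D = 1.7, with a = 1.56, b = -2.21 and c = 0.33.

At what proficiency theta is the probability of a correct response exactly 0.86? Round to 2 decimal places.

P(theta) = c + (1 − c) · 1 / (1 + exp(−D·a(theta − b)))
Remove guessing floor: (0.86 − 0.33)/(1 − 0.33) = 0.7910
logit = ln(0.7910/0.2090) = 1.3312
theta = b + logit/(1.7·a) = -2.21 + 1.3312/2.6520 = -1.7080

-1.71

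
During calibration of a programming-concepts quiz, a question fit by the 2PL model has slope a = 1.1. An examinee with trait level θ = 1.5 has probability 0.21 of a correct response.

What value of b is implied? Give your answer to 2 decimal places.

P(θ) = 1 / (1 + exp(−a(θ − b)))
logit(0.21) = ln(0.21/0.79) = -1.3249
b = θ − logit/(a) = 1.5 − (-1.3249)/1.1000 = 2.7045

2.70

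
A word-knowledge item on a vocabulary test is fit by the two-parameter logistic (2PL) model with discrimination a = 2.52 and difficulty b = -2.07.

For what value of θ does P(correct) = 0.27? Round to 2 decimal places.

-2.46

P(θ) = 1 / (1 + exp(−a(θ − b)))
logit = ln(0.2700/0.7300) = -0.9946
θ = b + logit/(a) = -2.07 + (-0.9946)/2.5200 = -2.4647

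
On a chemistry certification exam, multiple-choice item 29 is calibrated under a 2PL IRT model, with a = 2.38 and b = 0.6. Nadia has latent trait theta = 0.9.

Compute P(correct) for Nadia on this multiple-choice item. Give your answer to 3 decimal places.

P(theta) = 1 / (1 + exp(−a(theta − b)))
Exponent: 2.38 × (0.9 − 0.6) = 0.7140
1/(1 + e^{-0.7140}) = 0.6713

0.671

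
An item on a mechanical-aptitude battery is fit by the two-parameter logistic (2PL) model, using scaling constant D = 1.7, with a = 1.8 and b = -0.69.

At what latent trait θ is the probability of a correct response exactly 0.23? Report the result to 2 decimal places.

-1.08

P(θ) = 1 / (1 + exp(−D·a(θ − b)))
logit = ln(0.2300/0.7700) = -1.2083
θ = b + logit/(1.7·a) = -0.69 + (-1.2083)/3.0600 = -1.0849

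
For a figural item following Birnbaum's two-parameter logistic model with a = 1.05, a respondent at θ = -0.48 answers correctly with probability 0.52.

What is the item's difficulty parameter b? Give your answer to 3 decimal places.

P(θ) = 1 / (1 + exp(−a(θ − b)))
logit(0.52) = ln(0.52/0.48) = 0.0800
b = θ − logit/(a) = -0.48 − 0.0800/1.0500 = -0.5562

-0.556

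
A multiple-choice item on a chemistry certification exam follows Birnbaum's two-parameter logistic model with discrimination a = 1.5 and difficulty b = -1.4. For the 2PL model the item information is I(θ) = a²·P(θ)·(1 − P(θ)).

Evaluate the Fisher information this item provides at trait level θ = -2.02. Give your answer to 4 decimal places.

0.4565

P = 1/(1+e^{0.9300}) = 0.2829
P(1−P) = 0.2829 × 0.7171 = 0.2029
I = a² × P(1−P) = 1.5² × 0.2029 = 0.45648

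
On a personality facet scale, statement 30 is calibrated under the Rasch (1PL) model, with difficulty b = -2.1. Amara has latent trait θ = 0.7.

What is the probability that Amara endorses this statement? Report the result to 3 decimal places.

0.943

P(θ) = 1 / (1 + exp(−(θ − b)))
Exponent: (0.7 − (-2.1)) = 2.8000
1/(1 + e^{-2.8000}) = 0.9427
P = 0.9427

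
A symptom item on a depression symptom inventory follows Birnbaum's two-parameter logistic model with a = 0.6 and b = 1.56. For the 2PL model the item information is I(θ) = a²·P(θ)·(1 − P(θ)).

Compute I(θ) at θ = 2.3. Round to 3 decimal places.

0.086

P = 1/(1+e^{-0.4440}) = 0.6092
P(1−P) = 0.6092 × 0.3908 = 0.2381
I = a² × P(1−P) = 0.6² × 0.2381 = 0.08571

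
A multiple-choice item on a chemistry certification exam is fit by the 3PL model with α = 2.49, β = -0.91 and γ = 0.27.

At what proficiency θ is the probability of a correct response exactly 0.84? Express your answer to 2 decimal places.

P(θ) = γ + (1 − γ) · 1 / (1 + exp(−α(θ − β)))
Remove guessing floor: (0.84 − 0.27)/(1 − 0.27) = 0.7808
logit = ln(0.7808/0.2192) = 1.2705
θ = β + logit/(α) = -0.91 + 1.2705/2.4900 = -0.3998

-0.40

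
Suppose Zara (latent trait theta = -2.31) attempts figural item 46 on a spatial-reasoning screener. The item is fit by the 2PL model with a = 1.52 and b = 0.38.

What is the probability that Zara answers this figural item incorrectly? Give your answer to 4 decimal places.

P(theta) = 1 / (1 + exp(−a(theta − b)))
Exponent: 1.52 × (-2.31 − 0.38) = -4.0888
1/(1 + e^{4.0888}) = 0.0165
P(incorrect) = 1 − 0.0165 = 0.9835

0.9835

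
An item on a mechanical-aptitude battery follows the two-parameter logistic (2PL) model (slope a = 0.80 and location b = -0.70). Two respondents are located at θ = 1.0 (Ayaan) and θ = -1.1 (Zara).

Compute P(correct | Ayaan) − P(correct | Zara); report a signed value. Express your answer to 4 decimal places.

0.3751

P(θ) = 1 / (1 + exp(−a(θ − b)))
P(Ayaan) = 0.7958  [exponent 1.3600]
P(Zara) = 0.4207  [exponent -0.3200]
Difference = 0.7958 − 0.4207 = 0.3751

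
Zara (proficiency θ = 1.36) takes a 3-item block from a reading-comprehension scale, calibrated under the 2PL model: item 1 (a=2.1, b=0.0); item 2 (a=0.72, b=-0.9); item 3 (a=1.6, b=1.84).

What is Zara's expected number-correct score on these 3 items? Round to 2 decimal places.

P(θ) = 1 / (1 + exp(−a(θ − b)))
P_1 = 1/(1+e^{-2.8560}) = 0.9456
P_2 = 1/(1+e^{-1.6272}) = 0.8358
P_3 = 1/(1+e^{0.7680}) = 0.3169
E[score] = 0.9456 + 0.8358 + 0.3169 = 2.0983

2.10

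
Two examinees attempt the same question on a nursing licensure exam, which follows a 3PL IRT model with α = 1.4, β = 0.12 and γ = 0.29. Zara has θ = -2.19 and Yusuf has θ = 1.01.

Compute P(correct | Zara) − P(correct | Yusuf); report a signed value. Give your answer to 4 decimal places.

-0.5245

P(θ) = γ + (1 − γ) · 1 / (1 + exp(−α(θ − β)))
P(Zara) = 0.3169  [exponent -3.2340]
P(Yusuf) = 0.8414  [exponent 1.2460]
Difference = 0.3169 − 0.8414 = -0.5245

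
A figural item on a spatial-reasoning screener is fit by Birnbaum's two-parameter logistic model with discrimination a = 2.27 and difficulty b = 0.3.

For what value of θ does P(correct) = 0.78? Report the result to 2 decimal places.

0.86

P(θ) = 1 / (1 + exp(−a(θ − b)))
logit = ln(0.7800/0.2200) = 1.2657
θ = b + logit/(a) = 0.3 + 1.2657/2.2700 = 0.8576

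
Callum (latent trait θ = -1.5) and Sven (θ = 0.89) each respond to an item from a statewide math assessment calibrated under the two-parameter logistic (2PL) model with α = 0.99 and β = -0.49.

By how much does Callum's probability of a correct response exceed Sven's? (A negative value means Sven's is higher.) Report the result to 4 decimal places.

-0.5278

P(θ) = 1 / (1 + exp(−α(θ − β)))
P(Callum) = 0.2690  [exponent -0.9999]
P(Sven) = 0.7968  [exponent 1.3662]
Difference = 0.2690 − 0.7968 = -0.5278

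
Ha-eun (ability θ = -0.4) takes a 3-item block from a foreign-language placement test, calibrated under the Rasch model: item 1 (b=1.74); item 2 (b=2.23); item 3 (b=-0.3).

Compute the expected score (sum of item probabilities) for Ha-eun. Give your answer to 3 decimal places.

P(θ) = 1 / (1 + exp(−(θ − b)))
P_1 = 1/(1+e^{2.1400}) = 0.1053
P_2 = 1/(1+e^{2.6300}) = 0.0672
P_3 = 1/(1+e^{0.1000}) = 0.4750
E[score] = 0.1053 + 0.0672 + 0.4750 = 0.6475

0.648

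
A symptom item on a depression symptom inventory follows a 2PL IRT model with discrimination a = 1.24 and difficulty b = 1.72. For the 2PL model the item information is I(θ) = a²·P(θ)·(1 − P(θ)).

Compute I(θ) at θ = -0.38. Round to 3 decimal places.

0.099

P = 1/(1+e^{2.6040}) = 0.0689
P(1−P) = 0.0689 × 0.9311 = 0.0641
I = a² × P(1−P) = 1.24² × 0.0641 = 0.09862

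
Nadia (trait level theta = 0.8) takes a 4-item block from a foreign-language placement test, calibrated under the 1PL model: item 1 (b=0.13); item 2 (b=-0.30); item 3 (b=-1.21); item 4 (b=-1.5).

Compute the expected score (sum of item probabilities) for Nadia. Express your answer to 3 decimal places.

P(theta) = 1 / (1 + exp(−(theta − b)))
P_1 = 1/(1+e^{-0.6700}) = 0.6615
P_2 = 1/(1+e^{-1.1000}) = 0.7503
P_3 = 1/(1+e^{-2.0100}) = 0.8818
P_4 = 1/(1+e^{-2.3000}) = 0.9089
E[score] = 0.6615 + 0.7503 + 0.8818 + 0.9089 = 3.2025

3.202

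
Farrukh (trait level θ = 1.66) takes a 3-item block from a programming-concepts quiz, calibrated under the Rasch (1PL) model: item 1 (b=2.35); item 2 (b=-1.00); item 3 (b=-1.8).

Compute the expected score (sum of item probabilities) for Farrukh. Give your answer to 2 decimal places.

2.24

P(θ) = 1 / (1 + exp(−(θ − b)))
P_1 = 1/(1+e^{0.6900}) = 0.3340
P_2 = 1/(1+e^{-2.6600}) = 0.9346
P_3 = 1/(1+e^{-3.4600}) = 0.9695
E[score] = 0.3340 + 0.9346 + 0.9695 = 2.2382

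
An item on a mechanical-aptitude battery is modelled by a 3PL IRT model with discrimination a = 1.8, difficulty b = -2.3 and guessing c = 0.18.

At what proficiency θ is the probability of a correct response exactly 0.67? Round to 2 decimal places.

-2.08

P(θ) = c + (1 − c) · 1 / (1 + exp(−a(θ − b)))
Remove guessing floor: (0.67 − 0.18)/(1 − 0.18) = 0.5976
logit = ln(0.5976/0.4024) = 0.3953
θ = b + logit/(a) = -2.3 + 0.3953/1.8000 = -2.0804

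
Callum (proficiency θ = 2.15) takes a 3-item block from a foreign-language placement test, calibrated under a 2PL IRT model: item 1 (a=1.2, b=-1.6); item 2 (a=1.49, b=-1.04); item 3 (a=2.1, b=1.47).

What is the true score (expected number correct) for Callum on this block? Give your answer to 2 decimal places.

P(θ) = 1 / (1 + exp(−a(θ − b)))
P_1 = 1/(1+e^{-4.5000}) = 0.9890
P_2 = 1/(1+e^{-4.7531}) = 0.9914
P_3 = 1/(1+e^{-1.4280}) = 0.8066
E[score] = 0.9890 + 0.9914 + 0.8066 = 2.7871

2.79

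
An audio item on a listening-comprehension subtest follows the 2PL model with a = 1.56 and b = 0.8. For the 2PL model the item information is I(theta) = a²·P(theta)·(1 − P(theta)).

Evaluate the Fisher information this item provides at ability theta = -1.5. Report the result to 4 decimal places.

0.0637

P = 1/(1+e^{3.5880}) = 0.0269
P(1−P) = 0.0269 × 0.9731 = 0.0262
I = a² × P(1−P) = 1.56² × 0.0262 = 0.06372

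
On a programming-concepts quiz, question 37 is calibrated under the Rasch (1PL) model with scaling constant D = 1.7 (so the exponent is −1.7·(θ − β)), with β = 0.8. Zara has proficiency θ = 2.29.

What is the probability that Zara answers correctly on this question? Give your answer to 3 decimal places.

P(θ) = 1 / (1 + exp(−D·(θ − β)))
Exponent: 1.7 × (2.29 − 0.8) = 2.5330
1/(1 + e^{-2.5330}) = 0.9264
P = 0.9264

0.926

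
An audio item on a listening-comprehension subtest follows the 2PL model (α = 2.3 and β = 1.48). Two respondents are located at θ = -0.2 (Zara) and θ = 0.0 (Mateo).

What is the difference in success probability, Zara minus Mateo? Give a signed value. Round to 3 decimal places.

P(θ) = 1 / (1 + exp(−α(θ − β)))
P(Zara) = 0.0206  [exponent -3.8640]
P(Mateo) = 0.0322  [exponent -3.4040]
Difference = 0.0206 − 0.0322 = -0.0116

-0.012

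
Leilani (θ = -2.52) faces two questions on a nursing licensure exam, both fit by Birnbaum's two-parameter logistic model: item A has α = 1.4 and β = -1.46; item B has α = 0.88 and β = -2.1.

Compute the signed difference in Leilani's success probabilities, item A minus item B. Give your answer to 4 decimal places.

P(θ) = 1 / (1 + exp(−α(θ − β)))
P_A = 0.1848
P_B = 0.4086
P_A − P_B = -0.2238

-0.2238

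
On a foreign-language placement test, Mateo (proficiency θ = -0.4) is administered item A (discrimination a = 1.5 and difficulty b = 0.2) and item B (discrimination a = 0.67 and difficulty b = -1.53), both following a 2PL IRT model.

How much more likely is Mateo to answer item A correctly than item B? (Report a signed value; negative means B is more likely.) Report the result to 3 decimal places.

P(θ) = 1 / (1 + exp(−a(θ − b)))
P_A = 0.2891
P_B = 0.6807
P_A − P_B = -0.3917

-0.392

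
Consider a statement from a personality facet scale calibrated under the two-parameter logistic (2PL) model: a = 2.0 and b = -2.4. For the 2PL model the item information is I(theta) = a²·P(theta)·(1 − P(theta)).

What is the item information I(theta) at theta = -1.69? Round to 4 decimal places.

0.6271

P = 1/(1+e^{-1.4200}) = 0.8053
P(1−P) = 0.8053 × 0.1947 = 0.1568
I = a² × P(1−P) = 2.0² × 0.1568 = 0.62707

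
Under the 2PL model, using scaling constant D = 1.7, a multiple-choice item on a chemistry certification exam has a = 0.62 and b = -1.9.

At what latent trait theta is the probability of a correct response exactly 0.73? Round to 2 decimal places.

-0.96

P(theta) = 1 / (1 + exp(−D·a(theta − b)))
logit = ln(0.7300/0.2700) = 0.9946
theta = b + logit/(1.7·a) = -1.9 + 0.9946/1.0540 = -0.9563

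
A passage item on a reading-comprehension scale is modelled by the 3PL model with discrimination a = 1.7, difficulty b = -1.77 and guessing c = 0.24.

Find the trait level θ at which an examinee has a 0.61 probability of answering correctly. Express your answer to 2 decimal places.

P(θ) = c + (1 − c) · 1 / (1 + exp(−a(θ − b)))
Remove guessing floor: (0.61 − 0.24)/(1 − 0.24) = 0.4868
logit = ln(0.4868/0.5132) = -0.0526
θ = b + logit/(a) = -1.77 + (-0.0526)/1.7000 = -1.8010

-1.80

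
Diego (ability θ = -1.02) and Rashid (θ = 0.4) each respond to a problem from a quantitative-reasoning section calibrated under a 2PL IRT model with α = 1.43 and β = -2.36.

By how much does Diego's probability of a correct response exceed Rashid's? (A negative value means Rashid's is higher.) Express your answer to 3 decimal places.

-0.109

P(θ) = 1 / (1 + exp(−α(θ − β)))
P(Diego) = 0.8717  [exponent 1.9162]
P(Rashid) = 0.9810  [exponent 3.9468]
Difference = 0.8717 − 0.9810 = -0.1093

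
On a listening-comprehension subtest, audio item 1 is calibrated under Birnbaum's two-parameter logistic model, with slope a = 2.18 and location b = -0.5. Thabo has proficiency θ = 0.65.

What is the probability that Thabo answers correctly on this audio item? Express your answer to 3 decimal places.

0.925

P(θ) = 1 / (1 + exp(−a(θ − b)))
Exponent: 2.18 × (0.65 − (-0.5)) = 2.5070
1/(1 + e^{-2.5070}) = 0.9246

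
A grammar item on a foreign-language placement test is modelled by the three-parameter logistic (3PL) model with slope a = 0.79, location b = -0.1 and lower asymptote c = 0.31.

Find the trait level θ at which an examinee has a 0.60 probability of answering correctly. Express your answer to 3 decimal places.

-0.507

P(θ) = c + (1 − c) · 1 / (1 + exp(−a(θ − b)))
Remove guessing floor: (0.60 − 0.31)/(1 − 0.31) = 0.4203
logit = ln(0.4203/0.5797) = -0.3216
θ = b + logit/(a) = -0.1 + (-0.3216)/0.7900 = -0.5071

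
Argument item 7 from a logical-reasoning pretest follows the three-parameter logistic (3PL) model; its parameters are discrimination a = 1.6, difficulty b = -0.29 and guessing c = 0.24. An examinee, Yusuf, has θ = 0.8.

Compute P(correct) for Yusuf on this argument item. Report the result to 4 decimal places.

P(θ) = c + (1 − c) · 1 / (1 + exp(−a(θ − b)))
Exponent: 1.6 × (0.8 − (-0.29)) = 1.7440
1/(1 + e^{-1.7440}) = 0.8512
P = 0.24 + 0.76 × 0.8512 = 0.8869

0.8869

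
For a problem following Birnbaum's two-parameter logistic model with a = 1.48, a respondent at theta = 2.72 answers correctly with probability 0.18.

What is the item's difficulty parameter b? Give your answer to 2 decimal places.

P(theta) = 1 / (1 + exp(−a(theta − b)))
logit(0.18) = ln(0.18/0.82) = -1.5163
b = theta − logit/(a) = 2.72 − (-1.5163)/1.4800 = 3.7446

3.74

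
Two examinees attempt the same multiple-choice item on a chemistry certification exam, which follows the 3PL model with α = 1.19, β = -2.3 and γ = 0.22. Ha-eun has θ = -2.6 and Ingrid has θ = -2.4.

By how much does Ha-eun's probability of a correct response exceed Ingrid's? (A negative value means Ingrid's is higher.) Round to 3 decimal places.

-0.046

P(θ) = γ + (1 − γ) · 1 / (1 + exp(−α(θ − β)))
P(Ha-eun) = 0.5411  [exponent -0.3570]
P(Ingrid) = 0.5868  [exponent -0.1190]
Difference = 0.5411 − 0.5868 = -0.0457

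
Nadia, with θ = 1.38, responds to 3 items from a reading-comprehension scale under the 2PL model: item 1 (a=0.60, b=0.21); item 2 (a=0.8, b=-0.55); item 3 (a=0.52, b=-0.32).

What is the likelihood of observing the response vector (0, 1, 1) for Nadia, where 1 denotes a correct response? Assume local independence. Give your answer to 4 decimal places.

P(θ) = 1 / (1 + exp(−a(θ − b)))
P_1 = 1/(1+e^{-0.7020}) = 0.6686
P_2 = 1/(1+e^{-1.5440}) = 0.8240
P_3 = 1/(1+e^{-0.8840}) = 0.7077
L = (1−P_1) × P_2 × P_3 = 0.3314 × 0.8240 × 0.7077 = 0.19323

0.1932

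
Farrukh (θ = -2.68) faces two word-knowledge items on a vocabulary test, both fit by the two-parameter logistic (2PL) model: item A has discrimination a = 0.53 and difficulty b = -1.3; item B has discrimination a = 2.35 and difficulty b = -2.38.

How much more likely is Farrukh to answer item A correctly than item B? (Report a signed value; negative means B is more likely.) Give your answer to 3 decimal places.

P(θ) = 1 / (1 + exp(−a(θ − b)))
P_A = 0.3249
P_B = 0.3307
P_A − P_B = -0.0058

-0.006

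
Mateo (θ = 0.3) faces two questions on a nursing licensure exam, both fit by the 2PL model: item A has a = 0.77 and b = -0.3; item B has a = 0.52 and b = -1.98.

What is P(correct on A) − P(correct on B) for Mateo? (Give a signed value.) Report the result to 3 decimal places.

P(θ) = 1 / (1 + exp(−a(θ − b)))
P_A = 0.6135
P_B = 0.7660
P_A − P_B = -0.1525

-0.152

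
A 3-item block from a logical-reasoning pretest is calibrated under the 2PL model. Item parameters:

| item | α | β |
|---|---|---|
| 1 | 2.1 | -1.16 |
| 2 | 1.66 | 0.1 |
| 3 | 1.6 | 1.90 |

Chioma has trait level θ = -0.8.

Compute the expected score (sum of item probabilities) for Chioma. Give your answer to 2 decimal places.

P(θ) = 1 / (1 + exp(−α(θ − β)))
P_1 = 1/(1+e^{-0.7560}) = 0.6805
P_2 = 1/(1+e^{1.4940}) = 0.1833
P_3 = 1/(1+e^{4.3200}) = 0.0131
E[score] = 0.6805 + 0.1833 + 0.0131 = 0.8769

0.88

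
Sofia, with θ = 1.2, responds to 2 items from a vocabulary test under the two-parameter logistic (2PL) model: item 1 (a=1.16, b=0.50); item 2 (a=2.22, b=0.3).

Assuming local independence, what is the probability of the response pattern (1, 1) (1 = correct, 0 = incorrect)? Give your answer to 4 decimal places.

P(θ) = 1 / (1 + exp(−a(θ − b)))
P_1 = 1/(1+e^{-0.8120}) = 0.6925
P_2 = 1/(1+e^{-1.9980}) = 0.8806
L = P_1 × P_2 = 0.6925 × 0.8806 = 0.60984

0.6098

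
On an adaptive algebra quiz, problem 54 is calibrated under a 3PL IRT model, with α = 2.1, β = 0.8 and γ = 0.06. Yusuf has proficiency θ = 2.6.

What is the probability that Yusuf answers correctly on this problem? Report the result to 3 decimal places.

P(θ) = γ + (1 − γ) · 1 / (1 + exp(−α(θ − β)))
Exponent: 2.1 × (2.6 − 0.8) = 3.7800
1/(1 + e^{-3.7800}) = 0.9777
P = 0.06 + 0.94 × 0.9777 = 0.9790

0.979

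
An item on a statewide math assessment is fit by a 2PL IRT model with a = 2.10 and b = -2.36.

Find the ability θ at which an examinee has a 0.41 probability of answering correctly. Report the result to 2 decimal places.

-2.53

P(θ) = 1 / (1 + exp(−a(θ − b)))
logit = ln(0.4100/0.5900) = -0.3640
θ = b + logit/(a) = -2.36 + (-0.3640)/2.1000 = -2.5333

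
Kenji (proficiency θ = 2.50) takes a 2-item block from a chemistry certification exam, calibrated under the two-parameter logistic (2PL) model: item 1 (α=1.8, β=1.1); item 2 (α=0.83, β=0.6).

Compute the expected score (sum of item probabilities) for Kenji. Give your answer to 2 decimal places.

1.75

P(θ) = 1 / (1 + exp(−α(θ − β)))
P_1 = 1/(1+e^{-2.5200}) = 0.9255
P_2 = 1/(1+e^{-1.5770}) = 0.8288
E[score] = 0.9255 + 0.8288 = 1.7543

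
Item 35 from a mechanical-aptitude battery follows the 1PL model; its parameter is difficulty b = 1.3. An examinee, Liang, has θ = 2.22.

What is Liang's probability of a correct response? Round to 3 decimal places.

P(θ) = 1 / (1 + exp(−(θ − b)))
Exponent: (2.22 − 1.3) = 0.9200
1/(1 + e^{-0.9200}) = 0.7150
P = 0.7150

0.715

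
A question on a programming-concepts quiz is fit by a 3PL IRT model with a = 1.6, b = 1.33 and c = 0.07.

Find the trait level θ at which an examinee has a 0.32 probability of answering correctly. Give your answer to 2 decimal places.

P(θ) = c + (1 − c) · 1 / (1 + exp(−a(θ − b)))
Remove guessing floor: (0.32 − 0.07)/(1 − 0.07) = 0.2688
logit = ln(0.2688/0.7312) = -1.0006
θ = b + logit/(a) = 1.33 + (-1.0006)/1.6000 = 0.7046

0.70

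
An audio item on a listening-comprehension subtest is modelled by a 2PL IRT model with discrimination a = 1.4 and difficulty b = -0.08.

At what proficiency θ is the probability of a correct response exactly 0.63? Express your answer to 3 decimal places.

0.300

P(θ) = 1 / (1 + exp(−a(θ − b)))
logit = ln(0.6300/0.3700) = 0.5322
θ = b + logit/(a) = -0.08 + 0.5322/1.4000 = 0.3002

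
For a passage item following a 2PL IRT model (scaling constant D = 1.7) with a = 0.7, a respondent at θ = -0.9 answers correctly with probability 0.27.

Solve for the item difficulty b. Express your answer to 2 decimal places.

-0.06

P(θ) = 1 / (1 + exp(−D·a(θ − b)))
logit(0.27) = ln(0.27/0.73) = -0.9946
b = θ − logit/(1.7·a) = -0.9 − (-0.9946)/1.1900 = -0.0642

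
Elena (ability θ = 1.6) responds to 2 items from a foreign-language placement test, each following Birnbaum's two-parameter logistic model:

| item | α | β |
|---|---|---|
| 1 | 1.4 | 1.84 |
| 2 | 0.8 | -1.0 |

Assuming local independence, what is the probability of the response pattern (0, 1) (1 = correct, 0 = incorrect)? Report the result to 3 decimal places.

0.518

P(θ) = 1 / (1 + exp(−α(θ − β)))
P_1 = 1/(1+e^{0.3360}) = 0.4168
P_2 = 1/(1+e^{-2.0800}) = 0.8889
L = (1−P_1) × P_2 = 0.5832 × 0.8889 = 0.51845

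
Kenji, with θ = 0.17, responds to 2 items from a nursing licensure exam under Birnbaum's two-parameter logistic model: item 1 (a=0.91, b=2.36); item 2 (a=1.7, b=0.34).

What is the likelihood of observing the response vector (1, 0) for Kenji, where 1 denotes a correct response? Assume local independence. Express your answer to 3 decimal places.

0.069

P(θ) = 1 / (1 + exp(−a(θ − b)))
P_1 = 1/(1+e^{1.9929}) = 0.1200
P_2 = 1/(1+e^{0.2890}) = 0.4282
L = P_1 × (1−P_2) = 0.1200 × 0.5718 = 0.06858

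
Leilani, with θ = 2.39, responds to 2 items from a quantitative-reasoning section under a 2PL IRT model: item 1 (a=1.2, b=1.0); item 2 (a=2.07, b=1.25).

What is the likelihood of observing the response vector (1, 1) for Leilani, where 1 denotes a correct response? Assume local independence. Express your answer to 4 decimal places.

0.7687

P(θ) = 1 / (1 + exp(−a(θ − b)))
P_1 = 1/(1+e^{-1.6680}) = 0.8413
P_2 = 1/(1+e^{-2.3598}) = 0.9137
L = P_1 × P_2 = 0.8413 × 0.9137 = 0.76871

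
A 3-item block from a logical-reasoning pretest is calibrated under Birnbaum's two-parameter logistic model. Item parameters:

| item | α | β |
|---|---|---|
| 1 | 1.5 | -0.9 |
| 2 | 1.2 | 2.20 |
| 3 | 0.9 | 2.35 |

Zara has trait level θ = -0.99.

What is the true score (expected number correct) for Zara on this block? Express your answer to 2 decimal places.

0.53

P(θ) = 1 / (1 + exp(−α(θ − β)))
P_1 = 1/(1+e^{0.1350}) = 0.4663
P_2 = 1/(1+e^{3.8280}) = 0.0213
P_3 = 1/(1+e^{3.0060}) = 0.0472
E[score] = 0.4663 + 0.0213 + 0.0472 = 0.5347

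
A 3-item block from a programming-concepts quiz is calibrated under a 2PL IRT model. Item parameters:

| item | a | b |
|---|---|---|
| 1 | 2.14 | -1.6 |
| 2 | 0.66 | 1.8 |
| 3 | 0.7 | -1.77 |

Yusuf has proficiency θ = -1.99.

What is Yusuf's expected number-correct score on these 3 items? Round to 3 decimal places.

P(θ) = 1 / (1 + exp(−a(θ − b)))
P_1 = 1/(1+e^{0.8346}) = 0.3027
P_2 = 1/(1+e^{2.5014}) = 0.0758
P_3 = 1/(1+e^{0.1540}) = 0.4616
E[score] = 0.3027 + 0.0758 + 0.4616 = 0.8400

0.840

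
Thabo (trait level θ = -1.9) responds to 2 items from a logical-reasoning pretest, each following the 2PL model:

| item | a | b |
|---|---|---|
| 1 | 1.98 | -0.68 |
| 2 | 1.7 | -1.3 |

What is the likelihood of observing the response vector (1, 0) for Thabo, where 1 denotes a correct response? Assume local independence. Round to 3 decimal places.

P(θ) = 1 / (1 + exp(−a(θ − b)))
P_1 = 1/(1+e^{2.4156}) = 0.0820
P_2 = 1/(1+e^{1.0200}) = 0.2650
L = P_1 × (1−P_2) = 0.0820 × 0.7350 = 0.06026

0.060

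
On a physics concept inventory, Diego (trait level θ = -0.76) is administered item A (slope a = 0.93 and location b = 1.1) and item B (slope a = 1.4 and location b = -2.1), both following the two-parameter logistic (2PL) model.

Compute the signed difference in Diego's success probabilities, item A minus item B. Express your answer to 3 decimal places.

P(θ) = 1 / (1 + exp(−a(θ − b)))
P_A = 0.1506
P_B = 0.8672
P_A − P_B = -0.7165

-0.717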